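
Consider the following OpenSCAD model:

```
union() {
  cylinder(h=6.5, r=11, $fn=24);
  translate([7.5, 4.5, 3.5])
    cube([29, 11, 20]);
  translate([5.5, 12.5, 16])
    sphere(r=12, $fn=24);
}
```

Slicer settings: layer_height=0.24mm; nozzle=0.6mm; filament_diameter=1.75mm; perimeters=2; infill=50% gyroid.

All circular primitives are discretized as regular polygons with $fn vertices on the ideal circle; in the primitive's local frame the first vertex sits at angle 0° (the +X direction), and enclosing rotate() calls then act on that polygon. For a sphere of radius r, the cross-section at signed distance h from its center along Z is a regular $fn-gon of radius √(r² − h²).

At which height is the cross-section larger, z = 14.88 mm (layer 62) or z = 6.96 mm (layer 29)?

layer 62 (z = 14.88 mm)

Layer 62 (z = 14.88): the cylinder is absent (z outside [0, 6.5]); the 29×11 cube at (7.5, 4.5) contributes its full rectangle (area 319.00 mm²); the sphere at (5.5, 12.5): section is a regular 24-gon, circumradius = √(r²−h²) = √(12²−1.12²) = 11.948 (area = (24/2)·11.948²·sin(360°/24) = 443.34 mm²); Merging all regions: the regions partially overlap — summed areas 762.34 mm² minus the doubly-counted overlap 100.49 mm² gives 661.85 mm² — area = 661.85 mm². So its area = 661.85 mm². Layer 29 (z = 6.96): the cylinder is not intersected at this z (z outside [0, 6.5]); the cube at (7.5, 4.5) (footprint 29×11) is included at this height (area 319.00 mm²); the r=12 sphere at (5.5, 12.5) contributes a regular 24-gon of circumradius √(12²−9.04²) = 7.892 (area = (24/2)·7.892²·sin(360°/24) = 193.43 mm²); Merging all regions: the regions partially overlap — summed areas 512.43 mm² minus the doubly-counted overlap 49.79 mm² gives 462.64 mm² — area = 462.64 mm². So its area = 462.64 mm². Layer 62 is larger (661.85 vs 462.64 mm²).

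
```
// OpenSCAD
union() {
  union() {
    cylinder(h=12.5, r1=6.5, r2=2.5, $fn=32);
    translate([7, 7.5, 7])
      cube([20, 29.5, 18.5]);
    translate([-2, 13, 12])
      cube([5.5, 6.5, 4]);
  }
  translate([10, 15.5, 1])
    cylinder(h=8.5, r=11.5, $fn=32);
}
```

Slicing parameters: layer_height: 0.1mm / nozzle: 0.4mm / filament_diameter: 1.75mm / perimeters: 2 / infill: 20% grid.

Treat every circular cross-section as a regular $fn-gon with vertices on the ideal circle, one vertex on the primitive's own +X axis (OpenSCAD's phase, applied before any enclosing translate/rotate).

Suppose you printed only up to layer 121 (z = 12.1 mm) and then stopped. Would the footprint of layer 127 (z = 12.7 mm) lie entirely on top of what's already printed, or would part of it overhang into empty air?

Compare the two slices. At z = 12.1: the cone contributes a regular 32-gon of circumradius 2.628 (interpolated between r1=6.5 and r2=2.5 at t=0.968) (area = (32/2)·2.628²·sin(360°/32) = 21.56 mm²); the cube at (7, 7.5) (footprint 20×29.5) is included at this height (area 590.00 mm²); the cube at (-2, 13) (footprint 5.5×6.5) is included at this height (area 35.75 mm²); Taking the union: the 3 present regions are separate (no shared area or edge), so areas and boundary lengths simply add and each stays a separate island — area = 647.31 mm²; the cylinder at (10, 15.5) is absent (z outside [1, 9.5]); Merging all regions: only the result so far is present, so the union is just that shape — area = 647.31 mm². At z = 12.7: the cone is absent (z outside [0, 12.5]); the cube at (7, 7.5) (footprint 20×29.5) is included at this height (area 590.00 mm²); the cube at (-2, 13) is present — its section is the full 5.5×6.5 rectangle (area 35.75 mm²); Merging all regions: the 2 present regions are separate (no shared area or edge), so areas and boundary lengths simply add and each stays a separate island — area = 625.75 mm²; the cylinder at (10, 15.5) is absent (z outside [1, 9.5]); Merging all regions: only the result so far is present, so the union is just that shape — area = 625.75 mm². Checking containment: the cross-section at z = 12.7 is a subset of the cross-section at z = 12.1.

entirely on top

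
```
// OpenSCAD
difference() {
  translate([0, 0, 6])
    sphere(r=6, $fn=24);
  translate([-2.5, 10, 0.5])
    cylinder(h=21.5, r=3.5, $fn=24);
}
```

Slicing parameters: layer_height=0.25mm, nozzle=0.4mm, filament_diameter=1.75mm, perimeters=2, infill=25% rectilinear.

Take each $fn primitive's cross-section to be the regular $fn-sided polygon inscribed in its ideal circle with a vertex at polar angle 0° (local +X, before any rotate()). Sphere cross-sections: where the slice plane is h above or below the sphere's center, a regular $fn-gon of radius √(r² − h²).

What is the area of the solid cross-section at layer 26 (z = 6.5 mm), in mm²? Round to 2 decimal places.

At z = 6.5 mm: the r=6 sphere slices to a regular 24-gon of circumradius 5.979 (√(r²−h²) with h=0.5 from center) (area = (24/2)·5.979²·sin(360°/24) = 111.03 mm²); the cylinder at (-2.5, 10): section is a regular 24-gon, circumradius r=3.5 (area = (24/2)·3.500²·sin(360°/24) = 38.05 mm²); After the difference (first − rest): starting from the r=6 sphere (111.03 mm²), the r=3.5 cylinder at (-2.5, 10) misses the remaining region (no effect) — area = 111.03 mm². Overall, the cross-section is a single solid region. Net area = 111.03 mm².

111.03 mm²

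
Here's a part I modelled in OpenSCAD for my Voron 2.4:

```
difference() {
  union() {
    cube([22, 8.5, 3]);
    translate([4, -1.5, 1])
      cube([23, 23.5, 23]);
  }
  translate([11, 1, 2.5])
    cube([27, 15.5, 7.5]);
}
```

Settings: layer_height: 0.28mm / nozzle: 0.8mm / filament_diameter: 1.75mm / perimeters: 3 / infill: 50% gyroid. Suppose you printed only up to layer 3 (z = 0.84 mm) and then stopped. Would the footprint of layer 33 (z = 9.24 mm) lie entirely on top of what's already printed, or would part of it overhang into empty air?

part overhangs

Compare the two slices. At z = 0.84: the cube is present — its section is the full 22×8.5 rectangle (area 187.00 mm²); the cube at (4, -1.5) is not intersected at this z (z outside [1, 24]); Combining (union): only the 22×8.5 cube is present, so the union is just that shape — area = 187.00 mm²; the cube at (11, 1) does not reach this height (z outside [2.5, 10]); Taking the first minus the rest: none of the subtracted shapes is present at this height, so the result so far is unchanged — area = 187.00 mm². At z = 9.24: the cube is not intersected at this z (z outside [0, 3]); the cube at (4, -1.5) (footprint 23×23.5) is included at this height (area 540.50 mm²); Taking the union: only the 23×23.5 cube at (4, -1.5) is present, so the union is just that shape — area = 540.50 mm²; the cube at (11, 1) (footprint 27×15.5) is included at this height (area 418.50 mm²); Taking the first minus the rest: starting from the result so far (540.50 mm²), the 27×15.5 cube at (11, 1) partially overlaps it — only the 248.00 mm² overlap (of its 418.50 mm²) is removed, clipping the outline — area = 292.50 mm². Checking containment: at z = 9.24 the cross-section extends beyond the z = 0.84 cross-section by about 222.00 mm².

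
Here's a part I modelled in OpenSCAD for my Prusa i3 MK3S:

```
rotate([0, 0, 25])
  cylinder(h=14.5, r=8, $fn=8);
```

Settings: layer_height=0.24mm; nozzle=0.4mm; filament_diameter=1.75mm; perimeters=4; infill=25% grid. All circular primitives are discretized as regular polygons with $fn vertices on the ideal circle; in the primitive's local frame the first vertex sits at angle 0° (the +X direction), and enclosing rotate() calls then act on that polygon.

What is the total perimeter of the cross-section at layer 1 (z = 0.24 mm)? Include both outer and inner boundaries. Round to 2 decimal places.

At z = 0.24 mm: the cylinder: section is a regular 8-gon, circumradius r=8 (perimeter = 2·8·8.000·sin(180°/8) = 48.98 mm); (rotated 25° about Z; rotation is an isometry so areas/perimeters/island counts are preserved). Overall, the cross-section is a single solid region. Total boundary length (outer) = 48.98 mm.

48.98 mm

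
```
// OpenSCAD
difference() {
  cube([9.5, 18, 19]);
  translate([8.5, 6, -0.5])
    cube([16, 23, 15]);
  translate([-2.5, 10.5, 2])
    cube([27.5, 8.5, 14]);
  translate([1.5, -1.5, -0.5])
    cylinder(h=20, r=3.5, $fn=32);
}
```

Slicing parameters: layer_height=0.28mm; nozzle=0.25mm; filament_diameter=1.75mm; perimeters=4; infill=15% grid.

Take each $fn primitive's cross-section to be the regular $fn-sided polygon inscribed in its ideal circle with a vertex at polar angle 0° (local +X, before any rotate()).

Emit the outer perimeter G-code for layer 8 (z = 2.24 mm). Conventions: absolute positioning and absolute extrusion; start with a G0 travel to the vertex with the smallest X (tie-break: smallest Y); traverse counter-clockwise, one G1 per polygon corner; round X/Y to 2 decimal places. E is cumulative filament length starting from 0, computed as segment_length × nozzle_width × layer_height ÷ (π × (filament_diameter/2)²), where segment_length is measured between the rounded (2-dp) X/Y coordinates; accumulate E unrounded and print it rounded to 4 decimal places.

At z = 2.24 mm: the cube (footprint 9.5×18) is included at this height; the 16×23 cube at (8.5, 6) contributes its full rectangle; the cube at (-2.5, 10.5) (footprint 27.5×8.5) is included at this height; the cylinder at (1.5, -1.5): section is a regular 32-gon, circumradius r=3.5; Subtracting the remaining from the first: starting from the 9.5×18 cube, the 16×23 cube at (8.5, 6) partially overlaps it — only the 12.00 mm² overlap (of its 368.00 mm²) is removed, clipping the outline; the 27.5×8.5 cube at (-2.5, 10.5) partially overlaps it — only the 63.75 mm² overlap (of its 233.75 mm²) is removed, clipping the outline; the r=3.5 cylinder at (1.5, -1.5) partially overlaps it — only the 7.31 mm² overlap (of its 38.24 mm²) is removed, clipping the outline — 1 connected region. The outline is a single polygon with 15 vertices. Extrusion per mm of travel: 0.25 × 0.28 / (π × 0.875²) = 0.029103. Accumulating E over each segment gives final E = 1.1404.

G0 X0.00 Y1.65 Z2.24
G1 X0.16 Y1.73 E0.0052
G1 X0.82 Y1.93 E0.0253
G1 X1.50 Y2.00 E0.0452
G1 X2.18 Y1.93 E0.0651
G1 X2.84 Y1.73 E0.0851
G1 X3.44 Y1.41 E0.1049
G1 X3.97 Y0.97 E0.1250
G1 X4.41 Y0.44 E0.1450
G1 X4.65 Y0.00 E0.1596
G1 X9.50 Y0.00 E0.3008
G1 X9.50 Y6.00 E0.4754
G1 X8.50 Y6.00 E0.5045
G1 X8.50 Y10.50 E0.6354
G1 X0.00 Y10.50 E0.8828
G1 X0.00 Y1.65 E1.1404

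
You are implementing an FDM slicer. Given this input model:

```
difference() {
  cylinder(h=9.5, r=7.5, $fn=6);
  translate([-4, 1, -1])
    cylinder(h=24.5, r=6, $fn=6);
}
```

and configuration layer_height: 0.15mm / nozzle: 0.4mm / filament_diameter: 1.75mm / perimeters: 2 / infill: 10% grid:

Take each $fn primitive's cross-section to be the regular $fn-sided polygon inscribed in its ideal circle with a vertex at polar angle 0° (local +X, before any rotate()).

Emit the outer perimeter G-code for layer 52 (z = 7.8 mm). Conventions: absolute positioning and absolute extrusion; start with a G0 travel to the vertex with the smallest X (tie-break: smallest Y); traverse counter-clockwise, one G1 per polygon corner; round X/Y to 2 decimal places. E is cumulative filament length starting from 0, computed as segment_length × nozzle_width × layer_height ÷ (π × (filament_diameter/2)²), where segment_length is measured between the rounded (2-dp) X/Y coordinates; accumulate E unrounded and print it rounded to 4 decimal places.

G0 X-5.08 Y-4.20 Z7.80
G1 X-3.75 Y-6.50 E0.0663
G1 X3.75 Y-6.50 E0.2534
G1 X7.50 Y0.00 E0.4406
G1 X3.75 Y6.50 E0.6277
G1 X-3.75 Y6.50 E0.8148
G1 X-3.92 Y6.20 E0.8234
G1 X-1.00 Y6.20 E0.8963
G1 X2.00 Y1.00 E1.0460
G1 X-1.00 Y-4.20 E1.1958
G1 X-5.08 Y-4.20 E1.2976

At z = 7.8 mm: the cylinder: section is a regular 6-gon, circumradius r=7.5; the r=6 cylinder at (-4, 1) gives a regular 6-gon of circumradius 6 (constant along its height); Taking the first minus the rest: starting from the r=7.5 cylinder, the r=6 cylinder at (-4, 1) partially overlaps it — only the 66.97 mm² overlap (of its 93.53 mm²) is removed, clipping the outline — 1 connected region. The outline is a single polygon with 10 vertices. Extrusion per mm of travel: 0.4 × 0.15 / (π × 0.875²) = 0.024945. Accumulating E over each segment gives final E = 1.2976.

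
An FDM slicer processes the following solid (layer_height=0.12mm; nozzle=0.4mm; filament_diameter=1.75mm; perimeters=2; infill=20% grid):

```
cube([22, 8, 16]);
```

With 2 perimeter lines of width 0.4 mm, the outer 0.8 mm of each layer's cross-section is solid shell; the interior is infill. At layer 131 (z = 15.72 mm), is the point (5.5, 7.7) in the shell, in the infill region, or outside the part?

shell

At z = 15.72 mm: the cube is present — its section is the full 22×8 rectangle. Overall, the cross-section is a single solid region. The nearest boundary edge runs (22.00, 8.00)→(0.00, 8.00); distance from the point to it = 0.30 mm. The point is inside the cross-section, 0.30 mm from the nearest boundary — within the 0.8 mm shell band (2 × 0.4).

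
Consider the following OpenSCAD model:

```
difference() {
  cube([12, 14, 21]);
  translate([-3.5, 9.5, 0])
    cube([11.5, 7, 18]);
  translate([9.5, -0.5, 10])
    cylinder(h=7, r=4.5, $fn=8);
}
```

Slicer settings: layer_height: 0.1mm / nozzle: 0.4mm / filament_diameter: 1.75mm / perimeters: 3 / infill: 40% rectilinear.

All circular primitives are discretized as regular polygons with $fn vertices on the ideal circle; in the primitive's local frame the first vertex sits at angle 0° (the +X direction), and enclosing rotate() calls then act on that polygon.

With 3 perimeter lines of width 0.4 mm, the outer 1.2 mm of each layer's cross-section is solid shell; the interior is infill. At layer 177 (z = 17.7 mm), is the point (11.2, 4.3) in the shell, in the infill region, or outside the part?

shell

At z = 17.7 mm: the cube is present — its section is the full 12×14 rectangle; the cube at (-3.5, 9.5) is present — its section is the full 11.5×7 rectangle; the cylinder at (9.5, -0.5) is absent (z outside [10, 17]); Subtracting the remaining from the first: starting from the 12×14 cube, the 11.5×7 cube at (-3.5, 9.5) partially overlaps it — only the 36.00 mm² overlap (of its 80.50 mm²) is removed, clipping the outline — 1 connected region. Overall, the cross-section is a single solid region. The nearest boundary edge runs (12.00, 14.00)→(12.00, 0.00); distance from the point to it = 0.80 mm. The point is inside the cross-section, 0.80 mm from the nearest boundary — within the 1.2 mm shell band (3 × 0.4).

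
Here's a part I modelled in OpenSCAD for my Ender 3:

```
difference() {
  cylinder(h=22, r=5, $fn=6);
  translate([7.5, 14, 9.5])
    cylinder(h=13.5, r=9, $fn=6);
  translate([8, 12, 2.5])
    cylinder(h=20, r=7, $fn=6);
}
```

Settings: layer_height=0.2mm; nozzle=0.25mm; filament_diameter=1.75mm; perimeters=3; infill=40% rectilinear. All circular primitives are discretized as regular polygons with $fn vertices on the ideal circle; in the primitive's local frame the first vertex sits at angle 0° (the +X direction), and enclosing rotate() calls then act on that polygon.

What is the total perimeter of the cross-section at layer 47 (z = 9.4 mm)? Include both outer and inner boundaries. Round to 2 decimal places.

30.00 mm

At z = 9.4 mm: the r=5 cylinder gives a regular 6-gon of circumradius 5 (constant along its height) (perimeter = 2·6·5.000·sin(180°/6) = 30.00 mm); the cylinder at (7.5, 14) is absent (z outside [9.5, 23]); the r=7 cylinder at (8, 12) contributes a regular 6-gon of circumradius 7 (perimeter = 2·6·7.000·sin(180°/6) = 42.00 mm); Subtracting the remaining from the first: starting from the r=5 cylinder, the r=7 cylinder at (8, 12) misses the remaining region (no effect) — boundary = 30.00 mm. Overall, the cross-section is a single solid region. Total boundary length (outer) = 30.00 mm.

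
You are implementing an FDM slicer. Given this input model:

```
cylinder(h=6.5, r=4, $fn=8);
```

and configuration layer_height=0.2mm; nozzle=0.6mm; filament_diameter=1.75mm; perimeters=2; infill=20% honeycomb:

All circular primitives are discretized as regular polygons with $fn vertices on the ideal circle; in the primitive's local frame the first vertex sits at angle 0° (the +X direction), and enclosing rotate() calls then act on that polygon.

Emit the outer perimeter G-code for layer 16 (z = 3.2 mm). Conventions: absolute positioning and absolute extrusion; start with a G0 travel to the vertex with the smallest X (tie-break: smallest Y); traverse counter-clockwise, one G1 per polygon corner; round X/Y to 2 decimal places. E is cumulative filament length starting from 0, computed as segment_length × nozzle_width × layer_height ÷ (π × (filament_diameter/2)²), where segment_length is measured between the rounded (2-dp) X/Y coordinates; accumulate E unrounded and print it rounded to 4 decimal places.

At z = 3.2 mm: the cylinder: section is a regular 8-gon, circumradius r=4. The outline is a single polygon with 8 vertices. Extrusion per mm of travel: 0.6 × 0.2 / (π × 0.875²) = 0.049890. Accumulating E over each segment gives final E = 1.2222.

G0 X-4.00 Y0.00 Z3.20
G1 X-2.83 Y-2.83 E0.1528
G1 X0.00 Y-4.00 E0.3056
G1 X2.83 Y-2.83 E0.4583
G1 X4.00 Y0.00 E0.6111
G1 X2.83 Y2.83 E0.7639
G1 X0.00 Y4.00 E0.9167
G1 X-2.83 Y2.83 E1.0695
G1 X-4.00 Y0.00 E1.2222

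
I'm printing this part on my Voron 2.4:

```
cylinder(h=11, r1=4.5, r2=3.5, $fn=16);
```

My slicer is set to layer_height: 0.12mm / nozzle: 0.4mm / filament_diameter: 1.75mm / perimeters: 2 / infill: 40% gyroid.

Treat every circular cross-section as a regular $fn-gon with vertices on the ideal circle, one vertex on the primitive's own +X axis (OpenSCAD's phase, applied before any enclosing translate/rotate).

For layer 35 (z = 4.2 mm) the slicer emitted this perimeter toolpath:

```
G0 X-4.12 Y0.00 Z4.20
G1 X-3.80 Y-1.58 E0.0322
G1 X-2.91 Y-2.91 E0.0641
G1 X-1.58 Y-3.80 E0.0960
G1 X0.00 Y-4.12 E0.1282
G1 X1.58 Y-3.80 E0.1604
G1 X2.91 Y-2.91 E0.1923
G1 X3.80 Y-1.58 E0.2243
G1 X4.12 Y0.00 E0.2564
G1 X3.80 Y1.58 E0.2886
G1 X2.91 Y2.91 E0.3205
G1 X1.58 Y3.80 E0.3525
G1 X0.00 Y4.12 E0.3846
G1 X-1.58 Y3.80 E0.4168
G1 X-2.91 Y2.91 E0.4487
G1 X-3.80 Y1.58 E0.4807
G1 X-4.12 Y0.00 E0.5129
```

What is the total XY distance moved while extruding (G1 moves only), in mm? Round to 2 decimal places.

25.70 mm

Sum the Euclidean lengths of each G1 segment: total = 25.70 mm.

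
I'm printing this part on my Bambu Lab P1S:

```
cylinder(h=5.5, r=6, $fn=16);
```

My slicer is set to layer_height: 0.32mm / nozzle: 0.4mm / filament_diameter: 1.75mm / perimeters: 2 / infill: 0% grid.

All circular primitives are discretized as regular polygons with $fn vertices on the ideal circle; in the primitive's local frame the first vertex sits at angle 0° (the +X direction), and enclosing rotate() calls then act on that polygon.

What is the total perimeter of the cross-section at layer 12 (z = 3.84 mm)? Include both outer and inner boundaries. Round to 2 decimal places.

37.46 mm

At z = 3.84 mm: the r=6 cylinder contributes a regular 16-gon of circumradius 6 (perimeter = 2·16·6.000·sin(180°/16) = 37.46 mm). Overall, the cross-section is a single solid region. Total boundary length (outer) = 37.46 mm.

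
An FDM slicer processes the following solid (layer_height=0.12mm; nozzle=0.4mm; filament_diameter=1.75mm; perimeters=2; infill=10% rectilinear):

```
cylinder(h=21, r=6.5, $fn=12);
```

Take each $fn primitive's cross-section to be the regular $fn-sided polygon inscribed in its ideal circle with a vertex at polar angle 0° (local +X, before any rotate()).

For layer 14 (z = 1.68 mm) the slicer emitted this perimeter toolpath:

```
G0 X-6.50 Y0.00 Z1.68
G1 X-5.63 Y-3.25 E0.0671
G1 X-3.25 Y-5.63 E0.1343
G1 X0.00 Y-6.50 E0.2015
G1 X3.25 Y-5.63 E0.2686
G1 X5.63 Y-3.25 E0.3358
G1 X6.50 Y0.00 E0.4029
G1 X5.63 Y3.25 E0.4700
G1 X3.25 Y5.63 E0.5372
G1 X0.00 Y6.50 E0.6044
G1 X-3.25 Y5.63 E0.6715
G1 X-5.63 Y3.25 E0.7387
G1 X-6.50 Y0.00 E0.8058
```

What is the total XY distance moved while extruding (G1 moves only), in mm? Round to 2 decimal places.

Sum the Euclidean lengths of each G1 segment: total = 40.38 mm.

40.38 mm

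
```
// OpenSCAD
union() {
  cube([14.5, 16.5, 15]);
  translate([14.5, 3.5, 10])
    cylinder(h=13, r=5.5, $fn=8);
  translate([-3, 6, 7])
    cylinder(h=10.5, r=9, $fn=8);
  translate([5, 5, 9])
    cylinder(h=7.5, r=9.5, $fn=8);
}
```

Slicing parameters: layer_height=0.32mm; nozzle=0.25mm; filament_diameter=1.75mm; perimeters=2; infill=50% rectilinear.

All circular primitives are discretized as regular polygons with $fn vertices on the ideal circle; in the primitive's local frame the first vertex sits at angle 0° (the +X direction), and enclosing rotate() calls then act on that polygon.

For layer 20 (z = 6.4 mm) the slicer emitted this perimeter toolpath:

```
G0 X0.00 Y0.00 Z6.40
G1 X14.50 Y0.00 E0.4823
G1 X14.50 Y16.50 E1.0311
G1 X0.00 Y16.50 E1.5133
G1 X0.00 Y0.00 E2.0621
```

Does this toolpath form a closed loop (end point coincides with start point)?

yes

Start point (G0): (0.00, 0.00). End point (last G1): the path returns to the start — closed.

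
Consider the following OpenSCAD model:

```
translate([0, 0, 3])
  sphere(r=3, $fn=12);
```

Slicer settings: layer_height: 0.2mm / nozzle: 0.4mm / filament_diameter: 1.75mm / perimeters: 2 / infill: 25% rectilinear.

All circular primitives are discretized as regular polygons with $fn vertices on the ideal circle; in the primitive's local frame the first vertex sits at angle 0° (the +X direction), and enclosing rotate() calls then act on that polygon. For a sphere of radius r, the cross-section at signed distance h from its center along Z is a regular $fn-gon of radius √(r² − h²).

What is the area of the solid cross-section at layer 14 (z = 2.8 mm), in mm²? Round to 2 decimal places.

At z = 2.8 mm: the r=3 sphere slices to a regular 12-gon of circumradius 2.993 (√(r²−h²) with h=0.2 from center) (area = (12/2)·2.993²·sin(360°/12) = 26.88 mm²). Overall, the cross-section is a single solid region. Net area = 26.88 mm².

26.88 mm²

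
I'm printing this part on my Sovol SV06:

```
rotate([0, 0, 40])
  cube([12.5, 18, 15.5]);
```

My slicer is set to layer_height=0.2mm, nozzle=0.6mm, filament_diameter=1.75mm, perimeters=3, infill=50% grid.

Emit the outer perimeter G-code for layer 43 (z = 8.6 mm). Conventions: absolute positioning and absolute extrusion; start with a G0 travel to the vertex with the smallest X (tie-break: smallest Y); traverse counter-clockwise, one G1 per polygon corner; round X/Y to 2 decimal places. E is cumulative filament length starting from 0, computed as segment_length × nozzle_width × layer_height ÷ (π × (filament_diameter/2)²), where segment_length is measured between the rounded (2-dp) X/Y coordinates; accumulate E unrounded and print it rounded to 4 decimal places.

G0 X-11.57 Y13.79 Z8.60
G1 X0.00 Y0.00 E0.8981
G1 X9.58 Y8.03 E1.5217
G1 X-1.99 Y21.82 E2.4198
G1 X-11.57 Y13.79 E3.0434

At z = 8.6 mm: the 12.5×18 cube contributes its full rectangle; (rotated 40° about Z; rotation is an isometry so areas/perimeters/island counts are preserved). The outline is a single polygon with 4 vertices. Extrusion per mm of travel: 0.6 × 0.2 / (π × 0.875²) = 0.049890. Accumulating E over each segment gives final E = 3.0434.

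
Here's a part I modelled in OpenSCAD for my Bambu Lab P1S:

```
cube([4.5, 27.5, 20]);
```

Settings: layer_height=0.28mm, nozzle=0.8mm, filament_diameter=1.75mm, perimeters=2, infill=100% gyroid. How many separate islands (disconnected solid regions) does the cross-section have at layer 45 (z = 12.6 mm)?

1

At z = 12.6 mm: the cube is present — its section is the full 4.5×27.5 rectangle. Overall, the cross-section is a single solid region. Island count = 1.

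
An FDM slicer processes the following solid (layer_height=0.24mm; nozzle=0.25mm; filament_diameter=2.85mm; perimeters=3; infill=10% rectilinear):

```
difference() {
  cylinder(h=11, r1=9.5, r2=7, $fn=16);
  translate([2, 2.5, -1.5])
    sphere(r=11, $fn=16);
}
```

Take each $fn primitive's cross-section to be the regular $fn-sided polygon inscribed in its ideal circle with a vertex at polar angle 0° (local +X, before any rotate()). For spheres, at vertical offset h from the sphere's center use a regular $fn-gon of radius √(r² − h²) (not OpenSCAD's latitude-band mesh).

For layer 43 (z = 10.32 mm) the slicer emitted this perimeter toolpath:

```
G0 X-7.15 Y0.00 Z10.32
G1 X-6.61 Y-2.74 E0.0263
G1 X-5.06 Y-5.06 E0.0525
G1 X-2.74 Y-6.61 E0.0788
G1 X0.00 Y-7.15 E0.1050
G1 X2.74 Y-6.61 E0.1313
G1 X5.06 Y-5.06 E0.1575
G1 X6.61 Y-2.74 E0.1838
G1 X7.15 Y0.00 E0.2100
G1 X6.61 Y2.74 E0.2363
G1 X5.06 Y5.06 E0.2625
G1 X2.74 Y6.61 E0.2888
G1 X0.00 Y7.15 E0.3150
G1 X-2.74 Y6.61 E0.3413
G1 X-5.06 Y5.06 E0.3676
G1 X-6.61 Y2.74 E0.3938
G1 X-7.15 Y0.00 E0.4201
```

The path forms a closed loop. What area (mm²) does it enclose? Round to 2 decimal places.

Apply the shoelace formula to the sequence of (X, Y) vertices; enclosed area = 156.69 mm².

156.69 mm²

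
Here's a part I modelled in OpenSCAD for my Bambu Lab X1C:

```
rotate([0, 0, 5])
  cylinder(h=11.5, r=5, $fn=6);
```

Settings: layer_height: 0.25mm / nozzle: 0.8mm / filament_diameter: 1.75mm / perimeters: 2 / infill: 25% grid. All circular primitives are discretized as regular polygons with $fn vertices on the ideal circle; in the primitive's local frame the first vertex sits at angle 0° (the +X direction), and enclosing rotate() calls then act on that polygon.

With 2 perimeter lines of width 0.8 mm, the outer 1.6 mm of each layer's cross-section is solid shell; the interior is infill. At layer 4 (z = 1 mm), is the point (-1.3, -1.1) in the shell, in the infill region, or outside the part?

infill

At z = 1 mm: the r=5 cylinder contributes a regular 6-gon of circumradius 5; (whole slice rotated 5° about Z — lengths, areas and connectivity unchanged). Overall, the cross-section is a single solid region. Undo the 5° rotation: the query point maps to (-1.391, -0.983) in the un-rotated model frame. The nearest boundary edge runs (-5.00, 0.00)→(-2.50, -4.33); distance from the point to it = 2.63 mm. The point is inside the cross-section and 2.63 mm from the nearest boundary — more than the 1.6 mm shell width (2 × 0.8), so it's in the infill interior.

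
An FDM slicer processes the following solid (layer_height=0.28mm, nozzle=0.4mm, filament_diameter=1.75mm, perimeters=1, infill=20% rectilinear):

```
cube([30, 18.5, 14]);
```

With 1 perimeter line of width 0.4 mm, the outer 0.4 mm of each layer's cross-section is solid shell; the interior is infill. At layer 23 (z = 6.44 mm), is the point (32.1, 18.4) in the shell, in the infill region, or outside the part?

At z = 6.44 mm: the cube (footprint 30×18.5) is included at this height. Overall, the cross-section is a single solid region. The nearest boundary edge runs (30.00, 0.00)→(30.00, 18.50); distance from the point to it = 2.10 mm. The point is not inside any of the regions above, so it lies outside the cross-section (2.10 mm from the nearest boundary).

outside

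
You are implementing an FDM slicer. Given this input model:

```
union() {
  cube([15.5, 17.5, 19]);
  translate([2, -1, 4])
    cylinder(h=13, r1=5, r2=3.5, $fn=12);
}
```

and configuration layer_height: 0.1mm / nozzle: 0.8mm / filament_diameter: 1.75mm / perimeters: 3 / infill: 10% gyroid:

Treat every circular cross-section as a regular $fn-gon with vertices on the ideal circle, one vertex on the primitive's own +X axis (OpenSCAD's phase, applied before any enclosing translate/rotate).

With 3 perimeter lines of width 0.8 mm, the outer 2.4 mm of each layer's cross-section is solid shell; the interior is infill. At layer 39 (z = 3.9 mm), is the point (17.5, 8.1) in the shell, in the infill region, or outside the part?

At z = 3.9 mm: the cube (footprint 15.5×17.5) is included at this height; the cone at (2, -1) is not intersected at this z (z outside [4, 17]); Taking the union: only the 15.5×17.5 cube is present, so the union is just that shape — 1 connected region. Overall, the cross-section is a single solid region. The nearest boundary edge runs (15.50, 0.00)→(15.50, 17.50); distance from the point to it = 2.00 mm. The point is not inside any of the regions above, so it lies outside the cross-section (2.00 mm from the nearest boundary).

outside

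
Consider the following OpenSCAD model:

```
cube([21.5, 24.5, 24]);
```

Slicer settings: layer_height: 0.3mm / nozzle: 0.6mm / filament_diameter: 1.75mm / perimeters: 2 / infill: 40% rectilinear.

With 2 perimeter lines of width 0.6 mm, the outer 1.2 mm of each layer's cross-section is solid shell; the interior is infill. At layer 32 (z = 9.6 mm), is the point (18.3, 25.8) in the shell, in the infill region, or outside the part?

outside

At z = 9.6 mm: the 21.5×24.5 cube contributes its full rectangle. Overall, the cross-section is a single solid region. The nearest boundary edge runs (21.50, 24.50)→(0.00, 24.50); distance from the point to it = 1.30 mm. The point is not inside any of the regions above, so it lies outside the cross-section (1.30 mm from the nearest boundary).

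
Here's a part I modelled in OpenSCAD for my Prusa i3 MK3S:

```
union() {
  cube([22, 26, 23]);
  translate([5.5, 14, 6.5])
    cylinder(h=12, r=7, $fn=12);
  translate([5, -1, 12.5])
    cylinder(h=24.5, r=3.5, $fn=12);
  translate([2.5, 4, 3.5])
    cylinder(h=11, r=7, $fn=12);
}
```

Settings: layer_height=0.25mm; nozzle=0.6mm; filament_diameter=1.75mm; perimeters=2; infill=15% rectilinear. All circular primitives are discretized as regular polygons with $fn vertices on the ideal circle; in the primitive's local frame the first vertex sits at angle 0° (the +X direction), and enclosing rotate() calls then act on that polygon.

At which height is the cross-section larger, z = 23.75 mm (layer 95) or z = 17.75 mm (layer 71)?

layer 71 (z = 17.75 mm)

Layer 95 (z = 23.75): the cube does not reach this height (z outside [0, 23]); the cylinder at (5.5, 14) is absent (z outside [6.5, 18.5]); the r=3.5 cylinder at (5, -1) gives a regular 12-gon of circumradius 3.5 (constant along its height) (area = (12/2)·3.500²·sin(360°/12) = 36.75 mm²); the cylinder at (2.5, 4) does not reach this height (z outside [3.5, 14.5]); Taking the union: only the r=3.5 cylinder at (5, -1) is present, so the union is just that shape — area = 36.75 mm². So its area = 36.75 mm². Layer 71 (z = 17.75): the cube (footprint 22×26) is included at this height (area 572.00 mm²); the r=7 cylinder at (5.5, 14) contributes a regular 12-gon of circumradius 7 (area = (12/2)·7.000²·sin(360°/12) = 147.00 mm²); the cylinder at (5, -1): section is a regular 12-gon, circumradius r=3.5 (area = (12/2)·3.500²·sin(360°/12) = 36.75 mm²); the cylinder at (2.5, 4) is absent (z outside [3.5, 14.5]); Combining (union): the regions partially overlap — summed areas 755.75 mm² minus the doubly-counted overlap 151.11 mm² gives 604.64 mm² — area = 604.64 mm². So its area = 604.64 mm². Layer 71 is larger (604.64 vs 36.75 mm²).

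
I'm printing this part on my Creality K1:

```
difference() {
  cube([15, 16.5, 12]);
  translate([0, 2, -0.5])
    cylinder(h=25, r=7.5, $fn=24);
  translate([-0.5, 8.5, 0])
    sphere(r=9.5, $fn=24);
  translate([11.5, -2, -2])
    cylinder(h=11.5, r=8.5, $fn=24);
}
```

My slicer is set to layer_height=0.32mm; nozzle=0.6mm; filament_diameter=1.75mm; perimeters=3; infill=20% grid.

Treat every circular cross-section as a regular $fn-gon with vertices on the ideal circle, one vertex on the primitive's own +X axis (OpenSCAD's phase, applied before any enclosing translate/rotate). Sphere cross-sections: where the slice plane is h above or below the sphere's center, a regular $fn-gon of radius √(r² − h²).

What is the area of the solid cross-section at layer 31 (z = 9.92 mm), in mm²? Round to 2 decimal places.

At z = 9.92 mm: the cube (footprint 15×16.5) is included at this height (area 247.50 mm²); the cylinder at (0, 2): section is a regular 24-gon, circumradius r=7.5 (area = (24/2)·7.500²·sin(360°/24) = 174.70 mm²); the sphere at (-0.5, 8.5) is absent (|z−center|=9.920 > r=9.5); the cylinder at (11.5, -2) is not intersected at this z (z outside [-2, 9.5]); Taking the first minus the rest: starting from the 15×16.5 cube (247.50 mm²), the r=7.5 cylinder at (0, 2) partially overlaps it — only the 58.41 mm² overlap (of its 174.70 mm²) is removed, clipping the outline — area = 189.09 mm². Overall, the cross-section is a single solid region. Net area = 189.09 mm².

189.09 mm²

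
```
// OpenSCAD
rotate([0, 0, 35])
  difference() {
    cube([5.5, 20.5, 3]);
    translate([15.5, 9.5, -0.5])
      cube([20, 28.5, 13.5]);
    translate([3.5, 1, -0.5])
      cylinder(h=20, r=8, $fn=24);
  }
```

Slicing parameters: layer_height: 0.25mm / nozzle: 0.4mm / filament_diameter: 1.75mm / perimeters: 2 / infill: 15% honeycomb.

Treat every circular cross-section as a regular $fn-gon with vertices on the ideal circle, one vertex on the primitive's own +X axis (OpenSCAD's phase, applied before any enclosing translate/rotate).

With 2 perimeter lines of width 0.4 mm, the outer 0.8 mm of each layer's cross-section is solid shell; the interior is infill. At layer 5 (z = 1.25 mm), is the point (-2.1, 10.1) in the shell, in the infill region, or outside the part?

At z = 1.25 mm: the cube is present — its section is the full 5.5×20.5 rectangle; the cube at (15.5, 9.5) (footprint 20×28.5) is included at this height; the r=8 cylinder at (3.5, 1) gives a regular 24-gon of circumradius 8 (constant along its height); Subtracting the remaining from the first: starting from the 5.5×20.5 cube, the 20×28.5 cube at (15.5, 9.5) misses the remaining region (no effect); the r=8 cylinder at (3.5, 1) partially overlaps it — only the 48.14 mm² overlap (of its 198.77 mm²) is removed, clipping the outline — 1 connected region; (rotated 35° about Z; rotation is an isometry so areas/perimeters/island counts are preserved). Overall, the cross-section is a single solid region. Undo the 35° rotation: the query point maps to (4.073, 9.478) in the un-rotated model frame. The nearest boundary edge runs (5.50, 8.74)→(3.50, 9.00); distance from the point to it = 0.55 mm. The point is inside the cross-section, 0.55 mm from the nearest boundary — within the 0.8 mm shell band (2 × 0.4).

shell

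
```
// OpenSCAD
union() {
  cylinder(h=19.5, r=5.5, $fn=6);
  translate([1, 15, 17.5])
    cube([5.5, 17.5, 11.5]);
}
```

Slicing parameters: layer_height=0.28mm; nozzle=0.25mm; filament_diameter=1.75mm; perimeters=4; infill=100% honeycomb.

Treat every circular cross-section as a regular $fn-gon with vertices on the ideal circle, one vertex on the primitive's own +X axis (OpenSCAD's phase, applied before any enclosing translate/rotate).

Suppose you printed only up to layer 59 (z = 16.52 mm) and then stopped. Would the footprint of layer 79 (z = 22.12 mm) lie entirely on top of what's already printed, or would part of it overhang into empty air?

part overhangs

Compare the two slices. At z = 16.52: the r=5.5 cylinder gives a regular 6-gon of circumradius 5.5 (constant along its height) (area = (6/2)·5.500²·sin(360°/6) = 78.59 mm²); the cube at (1, 15) does not reach this height (z outside [17.5, 29]); Combining (union): only the r=5.5 cylinder is present, so the union is just that shape — area = 78.59 mm². At z = 22.12: the cylinder is absent (z outside [0, 19.5]); the cube at (1, 15) (footprint 5.5×17.5) is included at this height (area 96.25 mm²); Taking the union: only the 5.5×17.5 cube at (1, 15) is present, so the union is just that shape — area = 96.25 mm². Checking containment: at z = 22.12 the cross-section extends beyond the z = 16.52 cross-section by about 96.25 mm².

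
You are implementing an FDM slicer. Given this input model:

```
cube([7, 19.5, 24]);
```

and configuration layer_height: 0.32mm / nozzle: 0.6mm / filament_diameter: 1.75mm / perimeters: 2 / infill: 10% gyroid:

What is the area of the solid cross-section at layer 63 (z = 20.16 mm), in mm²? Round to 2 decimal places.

136.50 mm²

At z = 20.16 mm: the cube is present — its section is the full 7×19.5 rectangle (area 136.50 mm²). Overall, the cross-section is a single solid region. Net area = 136.50 mm².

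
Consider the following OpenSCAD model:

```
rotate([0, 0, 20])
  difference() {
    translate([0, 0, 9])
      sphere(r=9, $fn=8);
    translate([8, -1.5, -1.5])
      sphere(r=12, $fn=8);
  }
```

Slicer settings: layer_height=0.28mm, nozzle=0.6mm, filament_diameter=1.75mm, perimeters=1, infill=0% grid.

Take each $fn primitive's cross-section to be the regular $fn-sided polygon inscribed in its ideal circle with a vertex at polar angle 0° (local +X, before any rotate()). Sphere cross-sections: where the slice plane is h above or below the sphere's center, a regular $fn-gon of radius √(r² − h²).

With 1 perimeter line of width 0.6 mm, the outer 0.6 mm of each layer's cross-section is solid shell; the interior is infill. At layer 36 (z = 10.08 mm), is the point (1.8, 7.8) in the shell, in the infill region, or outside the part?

At z = 10.08 mm: the r=9 sphere slices to a regular 8-gon of circumradius 8.935 (√(r²−h²) with h=1.08 from center); the sphere at (8, -1.5): section is a regular 8-gon, circumradius = √(r²−h²) = √(12²−11.58²) = 3.147; After the difference (first − rest): starting from the r=9 sphere, the r=12 sphere at (8, -1.5) partially overlaps it — only the 15.01 mm² overlap (of its 28.01 mm²) is removed, clipping the outline — 1 connected region; (whole slice rotated 20° about Z — lengths, areas and connectivity unchanged). Overall, the cross-section is a single solid region. Undo the 20° rotation: the query point maps to (4.359, 6.714) in the un-rotated model frame. The nearest boundary edge runs (0.00, 8.93)→(6.32, 6.32); distance from the point to it = 0.38 mm. The point is inside the cross-section, 0.38 mm from the nearest boundary — within the 0.6 mm shell band (1 × 0.6).

shell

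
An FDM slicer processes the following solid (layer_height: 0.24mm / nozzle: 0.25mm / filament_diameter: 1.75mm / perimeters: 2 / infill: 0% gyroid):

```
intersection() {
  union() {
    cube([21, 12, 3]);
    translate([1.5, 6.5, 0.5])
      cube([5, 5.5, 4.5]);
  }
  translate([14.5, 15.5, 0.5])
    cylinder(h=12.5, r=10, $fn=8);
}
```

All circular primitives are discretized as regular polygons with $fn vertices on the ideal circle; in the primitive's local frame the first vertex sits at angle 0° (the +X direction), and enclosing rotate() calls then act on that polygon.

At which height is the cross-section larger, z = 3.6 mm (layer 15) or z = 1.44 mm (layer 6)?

layer 6 (z = 1.44 mm)

Layer 15 (z = 3.6): the cube is not intersected at this z (z outside [0, 3]); the cube at (1.5, 6.5) is present — its section is the full 5×5.5 rectangle (area 27.50 mm²); Taking the union: only the 5×5.5 cube at (1.5, 6.5) is present, so the union is just that shape — area = 27.50 mm²; the r=10 cylinder at (14.5, 15.5) gives a regular 8-gon of circumradius 10 (constant along its height) (area = (8/2)·10.000²·sin(360°/8) = 282.84 mm²); Keeping only the common overlap: the r=10 cylinder at (14.5, 15.5) partially overlaps that combined region; clipping to the common part keeps 0.37 mm² — area = 0.37 mm². So its area = 0.37 mm². Layer 6 (z = 1.44): the 21×12 cube contributes its full rectangle (area 252.00 mm²); the cube at (1.5, 6.5) (footprint 5×5.5) is included at this height (area 27.50 mm²); Combining (union): the 5×5.5 cube at (1.5, 6.5) lies entirely inside the 21×12 cube, so the union is just the 21×12 cube — area = 252.00 mm²; the r=10 cylinder at (14.5, 15.5) gives a regular 8-gon of circumradius 10 (constant along its height) (area = (8/2)·10.000²·sin(360°/8) = 282.84 mm²); After intersecting: the r=10 cylinder at (14.5, 15.5) partially overlaps that combined region; clipping to the common part keeps 71.75 mm² — area = 71.75 mm². So its area = 71.75 mm². Layer 6 is larger (71.75 vs 0.37 mm²).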